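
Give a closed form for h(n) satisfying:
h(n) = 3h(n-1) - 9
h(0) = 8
First-order linear non-homogeneous.
Homogeneous solution: h_h(n) = A·(3)^n.
Try constant particular solution h_p = K: K = 3K - 9 ⇒ K = \frac{9}{2}.
General: h(n) = A·(3)^n + \frac{9}{2}.
Apply h(0) = 8: A + \frac{9}{2} = 8 ⇒ A = \frac{7}{2}.
So h(n) = \frac{7 \cdot 3^{n}}{2} + \frac{9}{2}.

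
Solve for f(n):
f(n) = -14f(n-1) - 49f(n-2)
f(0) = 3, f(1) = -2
Characteristic equation: x² + 14x + 49 = 0, which is (x - (-7))².
Repeated root r = -7.
General solution: f(n) = (A + Bn)·(-7)^n.
From f(0) = 3: A = 3.
From f(1) = -2: (A + B)·(-7) = -2 ⇒ B = - \frac{19}{7}.
So f(n) = \left(3 - \frac{19 n}{7}\right) \cdot (-7)^n.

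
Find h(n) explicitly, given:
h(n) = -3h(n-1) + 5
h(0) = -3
First-order linear non-homogeneous.
Homogeneous solution: h_h(n) = A·(-3)^n.
Try constant particular solution h_p = K: K = -3K + 5 ⇒ K = \frac{5}{4}.
General: h(n) = A·(-3)^n + \frac{5}{4}.
Apply h(0) = -3: A + \frac{5}{4} = -3 ⇒ A = - \frac{17}{4}.
So h(n) = \frac{5}{4} - \frac{17 \left(-3\right)^{n}}{4}.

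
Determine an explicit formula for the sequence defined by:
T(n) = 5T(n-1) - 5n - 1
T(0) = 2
First-order linear with linear forcing.
Homogeneous solution: T_h(n) = A·(5)^n.
Try particular T_p(n) = pn + q. Substituting:
  pn + q = 5(p(n-1) + q) - 5n - 1.
Matching the n-coefficient: p = 5p - 5 ⇒ p = \frac{5}{4}.
Matching constants: q = -5p + 5q - 1 ⇒ q = \frac{29}{16}.
General: T(n) = A·(5)^n + \frac{5 n}{4} + \frac{29}{16}.
Apply T(0) = 2: A + \frac{29}{16} = 2 ⇒ A = \frac{3}{16}.
So T(n) = \frac{3 \cdot 5^{n}}{16} + \frac{5 n}{4} + \frac{29}{16}.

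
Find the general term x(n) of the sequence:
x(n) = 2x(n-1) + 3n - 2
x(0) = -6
First-order linear with linear forcing.
Homogeneous solution: x_h(n) = A·(2)^n.
Try particular x_p(n) = pn + q. Substituting:
  pn + q = 2(p(n-1) + q) + 3n - 2.
Matching the n-coefficient: p = 2p + 3 ⇒ p = -3.
Matching constants: q = -2p + 2q - 2 ⇒ q = -4.
General: x(n) = A·(2)^n - 3 n - 4.
Apply x(0) = -6: A - 4 = -6 ⇒ A = -2.
So x(n) = - 2 \cdot 2^{n} - 3 n - 4.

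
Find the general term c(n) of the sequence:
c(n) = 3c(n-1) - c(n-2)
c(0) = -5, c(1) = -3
Characteristic equation: x² - 3x + 1 = 0.
Discriminant Δ = (3)² + 4·(-1) = 5.
Roots r₁,₂ = (3 ± √5)/2, so r₁ = \frac{\sqrt{5}}{2} + \frac{3}{2}, r₂ = \frac{3}{2} - \frac{\sqrt{5}}{2}.
General solution: c(n) = A·r₁^n + B·r₂^n.
From the initial conditions, A + B = -5 and r₁A + r₂B = -3.
Since r₁ - r₂ = √5: A = (-3 - (-5)r₂)/√5 = - \frac{5}{2} + \frac{9 \sqrt{5}}{10}, and B = -5 - A = - \frac{5}{2} - \frac{9 \sqrt{5}}{10}.
So c(n) = \left(- \frac{5}{2} + \frac{9 \sqrt{5}}{10}\right)\left(\frac{\sqrt{5}}{2} + \frac{3}{2}\right)^n + \left(- \frac{5}{2} - \frac{9 \sqrt{5}}{10}\right)\left(\frac{3}{2} - \frac{\sqrt{5}}{2}\right)^n.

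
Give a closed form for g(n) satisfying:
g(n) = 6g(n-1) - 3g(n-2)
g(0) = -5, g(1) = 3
Characteristic equation: x² - 6x + 3 = 0.
Discriminant Δ = (6)² + 4·(-3) = 24.
Roots r₁,₂ = (6 ± √24)/2, so r₁ = \sqrt{6} + 3, r₂ = 3 - \sqrt{6}.
General solution: g(n) = A·r₁^n + B·r₂^n.
From the initial conditions, A + B = -5 and r₁A + r₂B = 3.
Since r₁ - r₂ = √24: A = (3 - (-5)r₂)/√24 = - \frac{5}{2} + \frac{3 \sqrt{6}}{2}, and B = -5 - A = - \frac{3 \sqrt{6}}{2} - \frac{5}{2}.
So g(n) = \left(- \frac{5}{2} + \frac{3 \sqrt{6}}{2}\right)\left(\sqrt{6} + 3\right)^n + \left(- \frac{3 \sqrt{6}}{2} - \frac{5}{2}\right)\left(3 - \sqrt{6}\right)^n.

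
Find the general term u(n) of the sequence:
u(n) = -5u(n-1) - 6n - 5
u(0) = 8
First-order linear with linear forcing.
Homogeneous solution: u_h(n) = A·(-5)^n.
Try particular u_p(n) = pn + q. Substituting:
  pn + q = -5(p(n-1) + q) - 6n - 5.
Matching the n-coefficient: p = -5p - 6 ⇒ p = -1.
Matching constants: q = 5p - 5q - 5 ⇒ q = - \frac{5}{3}.
General: u(n) = A·(-5)^n - n - \frac{5}{3}.
Apply u(0) = 8: A - \frac{5}{3} = 8 ⇒ A = \frac{29}{3}.
So u(n) = \frac{29 \left(-5\right)^{n}}{3} - n - \frac{5}{3}.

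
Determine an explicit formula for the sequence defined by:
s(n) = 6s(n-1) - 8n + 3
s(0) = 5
First-order linear with linear forcing.
Homogeneous solution: s_h(n) = A·(6)^n.
Try particular s_p(n) = pn + q. Substituting:
  pn + q = 6(p(n-1) + q) - 8n + 3.
Matching the n-coefficient: p = 6p - 8 ⇒ p = \frac{8}{5}.
Matching constants: q = -6p + 6q + 3 ⇒ q = \frac{33}{25}.
General: s(n) = A·(6)^n + \frac{8 n}{5} + \frac{33}{25}.
Apply s(0) = 5: A + \frac{33}{25} = 5 ⇒ A = \frac{92}{25}.
So s(n) = \frac{92 \cdot 6^{n}}{25} + \frac{8 n}{5} + \frac{33}{25}.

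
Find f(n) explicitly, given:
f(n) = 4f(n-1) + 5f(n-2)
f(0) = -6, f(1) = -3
Characteristic equation: x² - 4x - 5 = 0, which factors as (x - (-1))(x - (5)) = 0.
Roots r₁ = -1, r₂ = 5 (distinct).
General solution: f(n) = A·(-1)^n + B·(5)^n.
From f(0) = -6: A + B = -6.
From f(1) = -3: -A + 5B = -3.
Solving: A = - \frac{9}{2}, B = - \frac{3}{2}.
So f(n) = - \frac{9 \left(-1\right)^{n}}{2} - \frac{3 \cdot 5^{n}}{2}.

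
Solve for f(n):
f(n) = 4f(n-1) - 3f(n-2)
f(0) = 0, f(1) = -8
Characteristic equation: x² - 4x + 3 = 0, which factors as (x - (3))(x - (1)) = 0.
Roots r₁ = 3, r₂ = 1 (distinct).
General solution: f(n) = A·(3)^n + B·(1)^n.
From f(0) = 0: A + B = 0.
From f(1) = -8: 3A + B = -8.
Solving: A = -4, B = 4.
So f(n) = 4 - 4 \cdot 3^{n}.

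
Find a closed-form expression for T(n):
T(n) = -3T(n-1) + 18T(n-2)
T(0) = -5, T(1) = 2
Characteristic equation: x² + 3x - 18 = 0, which factors as (x - (3))(x - (-6)) = 0.
Roots r₁ = 3, r₂ = -6 (distinct).
General solution: T(n) = A·(3)^n + B·(-6)^n.
From T(0) = -5: A + B = -5.
From T(1) = 2: 3A - 6B = 2.
Solving: A = - \frac{28}{9}, B = - \frac{17}{9}.
So T(n) = - \frac{17 \left(-6\right)^{n}}{9} - \frac{28 \cdot 3^{n}}{9}.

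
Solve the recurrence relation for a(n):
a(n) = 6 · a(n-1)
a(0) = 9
Pure geometric recurrence with ratio 6.
By induction a(n) = a(0) · (6)^n = 9 \cdot 6^{n}.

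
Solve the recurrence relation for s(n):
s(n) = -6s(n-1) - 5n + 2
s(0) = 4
First-order linear with linear forcing.
Homogeneous solution: s_h(n) = A·(-6)^n.
Try particular s_p(n) = pn + q. Substituting:
  pn + q = -6(p(n-1) + q) - 5n + 2.
Matching the n-coefficient: p = -6p - 5 ⇒ p = - \frac{5}{7}.
Matching constants: q = 6p - 6q + 2 ⇒ q = - \frac{16}{49}.
General: s(n) = A·(-6)^n - \frac{5 n}{7} - \frac{16}{49}.
Apply s(0) = 4: A - \frac{16}{49} = 4 ⇒ A = \frac{212}{49}.
So s(n) = \frac{212 \left(-6\right)^{n}}{49} - \frac{5 n}{7} - \frac{16}{49}.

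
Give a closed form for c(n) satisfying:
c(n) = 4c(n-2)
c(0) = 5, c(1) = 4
Characteristic equation: x² - 4 = 0, which factors as (x - (2))(x - (-2)) = 0.
Roots r₁ = 2, r₂ = -2 (distinct).
General solution: c(n) = A·(2)^n + B·(-2)^n.
From c(0) = 5: A + B = 5.
From c(1) = 4: 2A - 2B = 4.
Solving: A = \frac{7}{2}, B = \frac{3}{2}.
So c(n) = \frac{3 \left(-2\right)^{n}}{2} + \frac{7 \cdot 2^{n}}{2}.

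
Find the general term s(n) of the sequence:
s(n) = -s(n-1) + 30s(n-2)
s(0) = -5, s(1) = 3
Characteristic equation: x² + x - 30 = 0, which factors as (x - (-6))(x - (5)) = 0.
Roots r₁ = -6, r₂ = 5 (distinct).
General solution: s(n) = A·(-6)^n + B·(5)^n.
From s(0) = -5: A + B = -5.
From s(1) = 3: -6A + 5B = 3.
Solving: A = - \frac{28}{11}, B = - \frac{27}{11}.
So s(n) = - \frac{28 \left(-6\right)^{n}}{11} - \frac{27 \cdot 5^{n}}{11}.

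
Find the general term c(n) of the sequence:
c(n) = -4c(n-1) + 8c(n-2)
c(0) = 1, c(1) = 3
Characteristic equation: x² + 4x - 8 = 0.
Discriminant Δ = (-4)² + 4·(8) = 48.
Roots r₁,₂ = (-4 ± √48)/2, so r₁ = -2 + 2 \sqrt{3}, r₂ = - 2 \sqrt{3} - 2.
General solution: c(n) = A·r₁^n + B·r₂^n.
From the initial conditions, A + B = 1 and r₁A + r₂B = 3.
Since r₁ - r₂ = √48: A = (3 - (1)r₂)/√48 = \frac{1}{2} + \frac{5 \sqrt{3}}{12}, and B = 1 - A = \frac{1}{2} - \frac{5 \sqrt{3}}{12}.
So c(n) = \left(\frac{1}{2} + \frac{5 \sqrt{3}}{12}\right)\left(-2 + 2 \sqrt{3}\right)^n + \left(\frac{1}{2} - \frac{5 \sqrt{3}}{12}\right)\left(- 2 \sqrt{3} - 2\right)^n.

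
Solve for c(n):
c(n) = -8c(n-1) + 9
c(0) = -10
First-order linear non-homogeneous.
Homogeneous solution: c_h(n) = A·(-8)^n.
Try constant particular solution c_p = K: K = -8K + 9 ⇒ K = 1.
General: c(n) = A·(-8)^n + 1.
Apply c(0) = -10: A + 1 = -10 ⇒ A = -11.
So c(n) = 1 - 11 \left(-8\right)^{n}.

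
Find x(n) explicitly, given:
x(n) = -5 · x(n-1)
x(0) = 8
Pure geometric recurrence with ratio -5.
By induction x(n) = x(0) · (-5)^n = 8 \left(-5\right)^{n}.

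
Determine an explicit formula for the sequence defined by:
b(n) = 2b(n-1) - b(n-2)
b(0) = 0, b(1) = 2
Characteristic equation: x² - 2x + 1 = 0, which is (x - (1))².
Repeated root r = 1.
General solution: b(n) = (A + Bn)·(1)^n.
From b(0) = 0: A = 0.
From b(1) = 2: (A + B)·(1) = 2 ⇒ B = 2.
So b(n) = \left(2 n\right) \cdot (1)^n.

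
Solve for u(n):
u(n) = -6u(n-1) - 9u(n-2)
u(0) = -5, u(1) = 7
Characteristic equation: x² + 6x + 9 = 0, which is (x - (-3))².
Repeated root r = -3.
General solution: u(n) = (A + Bn)·(-3)^n.
From u(0) = -5: A = -5.
From u(1) = 7: (A + B)·(-3) = 7 ⇒ B = \frac{8}{3}.
So u(n) = \left(\frac{8 n}{3} - 5\right) \cdot (-3)^n.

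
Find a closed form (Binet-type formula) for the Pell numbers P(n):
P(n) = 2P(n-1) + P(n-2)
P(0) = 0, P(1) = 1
This is the Pell sequence.
Characteristic equation: x² - 2x - 1 = 0; roots r₁ = 1 + \sqrt{2}, r₂ = 1 - \sqrt{2}.
General: P(n) = A·r₁^n + B·r₂^n. Solving with P(0)=0, P(1)=1 gives A = \frac{\sqrt{2}}{4}, B = - \frac{\sqrt{2}}{4}.
So P(n) = \frac{\sqrt{2} \left(- \left(1 - \sqrt{2}\right)^{n} + \left(1 + \sqrt{2}\right)^{n}\right)}{4}.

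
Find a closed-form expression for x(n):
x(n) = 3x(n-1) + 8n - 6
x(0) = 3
First-order linear with linear forcing.
Homogeneous solution: x_h(n) = A·(3)^n.
Try particular x_p(n) = pn + q. Substituting:
  pn + q = 3(p(n-1) + q) + 8n - 6.
Matching the n-coefficient: p = 3p + 8 ⇒ p = -4.
Matching constants: q = -3p + 3q - 6 ⇒ q = -3.
General: x(n) = A·(3)^n - 4 n - 3.
Apply x(0) = 3: A - 3 = 3 ⇒ A = 6.
So x(n) = 6 \cdot 3^{n} - 4 n - 3.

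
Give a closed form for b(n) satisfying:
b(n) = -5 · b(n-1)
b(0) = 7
Pure geometric recurrence with ratio -5.
By induction b(n) = b(0) · (-5)^n = 7 \left(-5\right)^{n}.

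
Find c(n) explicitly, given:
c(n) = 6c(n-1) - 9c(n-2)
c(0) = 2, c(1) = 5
Characteristic equation: x² - 6x + 9 = 0, which is (x - (3))².
Repeated root r = 3.
General solution: c(n) = (A + Bn)·(3)^n.
From c(0) = 2: A = 2.
From c(1) = 5: (A + B)·(3) = 5 ⇒ B = - \frac{1}{3}.
So c(n) = \left(2 - \frac{n}{3}\right) \cdot (3)^n.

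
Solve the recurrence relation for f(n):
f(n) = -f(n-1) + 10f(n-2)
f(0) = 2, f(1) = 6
Characteristic equation: x² + x - 10 = 0.
Discriminant Δ = (-1)² + 4·(10) = 41.
Roots r₁,₂ = (-1 ± √41)/2, so r₁ = - \frac{1}{2} + \frac{\sqrt{41}}{2}, r₂ = - \frac{\sqrt{41}}{2} - \frac{1}{2}.
General solution: f(n) = A·r₁^n + B·r₂^n.
From the initial conditions, A + B = 2 and r₁A + r₂B = 6.
Since r₁ - r₂ = √41: A = (6 - (2)r₂)/√41 = 1 + \frac{7 \sqrt{41}}{41}, and B = 2 - A = 1 - \frac{7 \sqrt{41}}{41}.
So f(n) = \left(1 + \frac{7 \sqrt{41}}{41}\right)\left(- \frac{1}{2} + \frac{\sqrt{41}}{2}\right)^n + \left(1 - \frac{7 \sqrt{41}}{41}\right)\left(- \frac{\sqrt{41}}{2} - \frac{1}{2}\right)^n.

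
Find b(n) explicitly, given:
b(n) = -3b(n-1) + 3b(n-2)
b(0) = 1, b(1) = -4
Characteristic equation: x² + 3x - 3 = 0.
Discriminant Δ = (-3)² + 4·(3) = 21.
Roots r₁,₂ = (-3 ± √21)/2, so r₁ = - \frac{3}{2} + \frac{\sqrt{21}}{2}, r₂ = - \frac{\sqrt{21}}{2} - \frac{3}{2}.
General solution: b(n) = A·r₁^n + B·r₂^n.
From the initial conditions, A + B = 1 and r₁A + r₂B = -4.
Since r₁ - r₂ = √21: A = (-4 - (1)r₂)/√21 = \frac{1}{2} - \frac{5 \sqrt{21}}{42}, and B = 1 - A = \frac{1}{2} + \frac{5 \sqrt{21}}{42}.
So b(n) = \left(\frac{1}{2} - \frac{5 \sqrt{21}}{42}\right)\left(- \frac{3}{2} + \frac{\sqrt{21}}{2}\right)^n + \left(\frac{1}{2} + \frac{5 \sqrt{21}}{42}\right)\left(- \frac{\sqrt{21}}{2} - \frac{3}{2}\right)^n.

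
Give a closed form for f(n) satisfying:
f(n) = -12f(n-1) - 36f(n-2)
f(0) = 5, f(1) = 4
Characteristic equation: x² + 12x + 36 = 0, which is (x - (-6))².
Repeated root r = -6.
General solution: f(n) = (A + Bn)·(-6)^n.
From f(0) = 5: A = 5.
From f(1) = 4: (A + B)·(-6) = 4 ⇒ B = - \frac{17}{3}.
So f(n) = \left(5 - \frac{17 n}{3}\right) \cdot (-6)^n.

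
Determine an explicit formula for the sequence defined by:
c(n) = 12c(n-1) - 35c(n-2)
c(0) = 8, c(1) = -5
Characteristic equation: x² - 12x + 35 = 0, which factors as (x - (7))(x - (5)) = 0.
Roots r₁ = 7, r₂ = 5 (distinct).
General solution: c(n) = A·(7)^n + B·(5)^n.
From c(0) = 8: A + B = 8.
From c(1) = -5: 7A + 5B = -5.
Solving: A = - \frac{45}{2}, B = \frac{61}{2}.
So c(n) = \frac{61 \cdot 5^{n}}{2} - \frac{45 \cdot 7^{n}}{2}.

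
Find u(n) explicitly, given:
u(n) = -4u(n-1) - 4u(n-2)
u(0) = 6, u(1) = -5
Characteristic equation: x² + 4x + 4 = 0, which is (x - (-2))².
Repeated root r = -2.
General solution: u(n) = (A + Bn)·(-2)^n.
From u(0) = 6: A = 6.
From u(1) = -5: (A + B)·(-2) = -5 ⇒ B = - \frac{7}{2}.
So u(n) = \left(6 - \frac{7 n}{2}\right) \cdot (-2)^n.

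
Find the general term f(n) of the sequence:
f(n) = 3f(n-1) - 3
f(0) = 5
First-order linear non-homogeneous.
Homogeneous solution: f_h(n) = A·(3)^n.
Try constant particular solution f_p = K: K = 3K - 3 ⇒ K = \frac{3}{2}.
General: f(n) = A·(3)^n + \frac{3}{2}.
Apply f(0) = 5: A + \frac{3}{2} = 5 ⇒ A = \frac{7}{2}.
So f(n) = \frac{7 \cdot 3^{n}}{2} + \frac{3}{2}.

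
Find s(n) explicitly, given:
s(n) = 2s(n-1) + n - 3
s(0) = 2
First-order linear with linear forcing.
Homogeneous solution: s_h(n) = A·(2)^n.
Try particular s_p(n) = pn + q. Substituting:
  pn + q = 2(p(n-1) + q) + n - 3.
Matching the n-coefficient: p = 2p + 1 ⇒ p = -1.
Matching constants: q = -2p + 2q - 3 ⇒ q = 1.
General: s(n) = A·(2)^n - n + 1.
Apply s(0) = 2: A + 1 = 2 ⇒ A = 1.
So s(n) = 2^{n} - n + 1.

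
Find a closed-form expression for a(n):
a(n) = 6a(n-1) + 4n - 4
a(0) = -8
First-order linear with linear forcing.
Homogeneous solution: a_h(n) = A·(6)^n.
Try particular a_p(n) = pn + q. Substituting:
  pn + q = 6(p(n-1) + q) + 4n - 4.
Matching the n-coefficient: p = 6p + 4 ⇒ p = - \frac{4}{5}.
Matching constants: q = -6p + 6q - 4 ⇒ q = - \frac{4}{25}.
General: a(n) = A·(6)^n - \frac{4 n}{5} - \frac{4}{25}.
Apply a(0) = -8: A - \frac{4}{25} = -8 ⇒ A = - \frac{196}{25}.
So a(n) = - \frac{196 \cdot 6^{n}}{25} - \frac{4 n}{5} - \frac{4}{25}.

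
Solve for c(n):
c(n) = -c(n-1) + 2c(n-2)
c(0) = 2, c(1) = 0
Characteristic equation: x² + x - 2 = 0, which factors as (x - (1))(x - (-2)) = 0.
Roots r₁ = 1, r₂ = -2 (distinct).
General solution: c(n) = A·(1)^n + B·(-2)^n.
From c(0) = 2: A + B = 2.
From c(1) = 0: A - 2B = 0.
Solving: A = \frac{4}{3}, B = \frac{2}{3}.
So c(n) = \frac{2 \left(-2\right)^{n}}{3} + \frac{4}{3}.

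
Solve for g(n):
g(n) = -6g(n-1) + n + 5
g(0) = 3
First-order linear with linear forcing.
Homogeneous solution: g_h(n) = A·(-6)^n.
Try particular g_p(n) = pn + q. Substituting:
  pn + q = -6(p(n-1) + q) + n + 5.
Matching the n-coefficient: p = -6p + 1 ⇒ p = \frac{1}{7}.
Matching constants: q = 6p - 6q + 5 ⇒ q = \frac{41}{49}.
General: g(n) = A·(-6)^n + \frac{n}{7} + \frac{41}{49}.
Apply g(0) = 3: A + \frac{41}{49} = 3 ⇒ A = \frac{106}{49}.
So g(n) = \frac{106 \left(-6\right)^{n}}{49} + \frac{n}{7} + \frac{41}{49}.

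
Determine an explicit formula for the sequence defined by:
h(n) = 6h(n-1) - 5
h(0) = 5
First-order linear non-homogeneous.
Homogeneous solution: h_h(n) = A·(6)^n.
Try constant particular solution h_p = K: K = 6K - 5 ⇒ K = 1.
General: h(n) = A·(6)^n + 1.
Apply h(0) = 5: A + 1 = 5 ⇒ A = 4.
So h(n) = 4 \cdot 6^{n} + 1.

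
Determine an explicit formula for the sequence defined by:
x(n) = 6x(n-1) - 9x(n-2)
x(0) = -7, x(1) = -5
Characteristic equation: x² - 6x + 9 = 0, which is (x - (3))².
Repeated root r = 3.
General solution: x(n) = (A + Bn)·(3)^n.
From x(0) = -7: A = -7.
From x(1) = -5: (A + B)·(3) = -5 ⇒ B = \frac{16}{3}.
So x(n) = \left(\frac{16 n}{3} - 7\right) \cdot (3)^n.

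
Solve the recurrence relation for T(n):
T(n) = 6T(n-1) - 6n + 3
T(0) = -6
First-order linear with linear forcing.
Homogeneous solution: T_h(n) = A·(6)^n.
Try particular T_p(n) = pn + q. Substituting:
  pn + q = 6(p(n-1) + q) - 6n + 3.
Matching the n-coefficient: p = 6p - 6 ⇒ p = \frac{6}{5}.
Matching constants: q = -6p + 6q + 3 ⇒ q = \frac{21}{25}.
General: T(n) = A·(6)^n + \frac{6 n}{5} + \frac{21}{25}.
Apply T(0) = -6: A + \frac{21}{25} = -6 ⇒ A = - \frac{171}{25}.
So T(n) = - \frac{171 \cdot 6^{n}}{25} + \frac{6 n}{5} + \frac{21}{25}.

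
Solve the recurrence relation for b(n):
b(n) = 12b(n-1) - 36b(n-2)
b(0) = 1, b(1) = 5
Characteristic equation: x² - 12x + 36 = 0, which is (x - (6))².
Repeated root r = 6.
General solution: b(n) = (A + Bn)·(6)^n.
From b(0) = 1: A = 1.
From b(1) = 5: (A + B)·(6) = 5 ⇒ B = - \frac{1}{6}.
So b(n) = \left(1 - \frac{n}{6}\right) \cdot (6)^n.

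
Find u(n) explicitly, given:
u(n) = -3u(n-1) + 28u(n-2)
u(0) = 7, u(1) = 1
Characteristic equation: x² + 3x - 28 = 0, which factors as (x - (-7))(x - (4)) = 0.
Roots r₁ = -7, r₂ = 4 (distinct).
General solution: u(n) = A·(-7)^n + B·(4)^n.
From u(0) = 7: A + B = 7.
From u(1) = 1: -7A + 4B = 1.
Solving: A = \frac{27}{11}, B = \frac{50}{11}.
So u(n) = \frac{27 \left(-7\right)^{n}}{11} + \frac{50 \cdot 4^{n}}{11}.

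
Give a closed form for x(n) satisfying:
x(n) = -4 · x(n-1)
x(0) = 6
Pure geometric recurrence with ratio -4.
By induction x(n) = x(0) · (-4)^n = 6 \left(-4\right)^{n}.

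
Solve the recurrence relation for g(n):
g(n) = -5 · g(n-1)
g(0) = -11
Pure geometric recurrence with ratio -5.
By induction g(n) = g(0) · (-5)^n = - 11 \left(-5\right)^{n}.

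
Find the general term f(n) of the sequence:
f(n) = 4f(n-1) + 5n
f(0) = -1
First-order linear with linear forcing.
Homogeneous solution: f_h(n) = A·(4)^n.
Try particular f_p(n) = pn + q. Substituting:
  pn + q = 4(p(n-1) + q) + 5n.
Matching the n-coefficient: p = 4p + 5 ⇒ p = - \frac{5}{3}.
Matching constants: q = -4p + 4q ⇒ q = - \frac{20}{9}.
General: f(n) = A·(4)^n - \frac{5 n}{3} - \frac{20}{9}.
Apply f(0) = -1: A - \frac{20}{9} = -1 ⇒ A = \frac{11}{9}.
So f(n) = \frac{11 \cdot 4^{n}}{9} - \frac{5 n}{3} - \frac{20}{9}.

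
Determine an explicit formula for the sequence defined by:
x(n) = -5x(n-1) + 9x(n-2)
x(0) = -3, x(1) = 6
Characteristic equation: x² + 5x - 9 = 0.
Discriminant Δ = (-5)² + 4·(9) = 61.
Roots r₁,₂ = (-5 ± √61)/2, so r₁ = - \frac{5}{2} + \frac{\sqrt{61}}{2}, r₂ = - \frac{\sqrt{61}}{2} - \frac{5}{2}.
General solution: x(n) = A·r₁^n + B·r₂^n.
From the initial conditions, A + B = -3 and r₁A + r₂B = 6.
Since r₁ - r₂ = √61: A = (6 - (-3)r₂)/√61 = - \frac{3}{2} - \frac{3 \sqrt{61}}{122}, and B = -3 - A = - \frac{3}{2} + \frac{3 \sqrt{61}}{122}.
So x(n) = \left(- \frac{3}{2} - \frac{3 \sqrt{61}}{122}\right)\left(- \frac{5}{2} + \frac{\sqrt{61}}{2}\right)^n + \left(- \frac{3}{2} + \frac{3 \sqrt{61}}{122}\right)\left(- \frac{\sqrt{61}}{2} - \frac{5}{2}\right)^n.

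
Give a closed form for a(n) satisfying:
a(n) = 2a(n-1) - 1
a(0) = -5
First-order linear non-homogeneous.
Homogeneous solution: a_h(n) = A·(2)^n.
Try constant particular solution a_p = K: K = 2K - 1 ⇒ K = 1.
General: a(n) = A·(2)^n + 1.
Apply a(0) = -5: A + 1 = -5 ⇒ A = -6.
So a(n) = 1 - 6 \cdot 2^{n}.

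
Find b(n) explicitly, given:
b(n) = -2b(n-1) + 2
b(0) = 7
First-order linear non-homogeneous.
Homogeneous solution: b_h(n) = A·(-2)^n.
Try constant particular solution b_p = K: K = -2K + 2 ⇒ K = \frac{2}{3}.
General: b(n) = A·(-2)^n + \frac{2}{3}.
Apply b(0) = 7: A + \frac{2}{3} = 7 ⇒ A = \frac{19}{3}.
So b(n) = \frac{19 \left(-2\right)^{n}}{3} + \frac{2}{3}.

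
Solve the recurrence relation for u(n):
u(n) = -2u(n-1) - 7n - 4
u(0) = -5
First-order linear with linear forcing.
Homogeneous solution: u_h(n) = A·(-2)^n.
Try particular u_p(n) = pn + q. Substituting:
  pn + q = -2(p(n-1) + q) - 7n - 4.
Matching the n-coefficient: p = -2p - 7 ⇒ p = - \frac{7}{3}.
Matching constants: q = 2p - 2q - 4 ⇒ q = - \frac{26}{9}.
General: u(n) = A·(-2)^n - \frac{7 n}{3} - \frac{26}{9}.
Apply u(0) = -5: A - \frac{26}{9} = -5 ⇒ A = - \frac{19}{9}.
So u(n) = - \frac{19 \left(-2\right)^{n}}{9} - \frac{7 n}{3} - \frac{26}{9}.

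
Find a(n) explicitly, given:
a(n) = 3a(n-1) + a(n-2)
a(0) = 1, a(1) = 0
Characteristic equation: x² - 3x - 1 = 0.
Discriminant Δ = (3)² + 4·(1) = 13.
Roots r₁,₂ = (3 ± √13)/2, so r₁ = \frac{3}{2} + \frac{\sqrt{13}}{2}, r₂ = \frac{3}{2} - \frac{\sqrt{13}}{2}.
General solution: a(n) = A·r₁^n + B·r₂^n.
From the initial conditions, A + B = 1 and r₁A + r₂B = 0.
Since r₁ - r₂ = √13: A = (0 - (1)r₂)/√13 = \frac{1}{2} - \frac{3 \sqrt{13}}{26}, and B = 1 - A = \frac{3 \sqrt{13}}{26} + \frac{1}{2}.
So a(n) = \left(\frac{1}{2} - \frac{3 \sqrt{13}}{26}\right)\left(\frac{3}{2} + \frac{\sqrt{13}}{2}\right)^n + \left(\frac{3 \sqrt{13}}{26} + \frac{1}{2}\right)\left(\frac{3}{2} - \frac{\sqrt{13}}{2}\right)^n.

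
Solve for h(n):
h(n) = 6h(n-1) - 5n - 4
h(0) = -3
First-order linear with linear forcing.
Homogeneous solution: h_h(n) = A·(6)^n.
Try particular h_p(n) = pn + q. Substituting:
  pn + q = 6(p(n-1) + q) - 5n - 4.
Matching the n-coefficient: p = 6p - 5 ⇒ p = 1.
Matching constants: q = -6p + 6q - 4 ⇒ q = 2.
General: h(n) = A·(6)^n + n + 2.
Apply h(0) = -3: A + 2 = -3 ⇒ A = -5.
So h(n) = - 5 \cdot 6^{n} + n + 2.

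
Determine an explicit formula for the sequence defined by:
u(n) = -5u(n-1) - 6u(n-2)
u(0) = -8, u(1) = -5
Characteristic equation: x² + 5x + 6 = 0, which factors as (x - (-2))(x - (-3)) = 0.
Roots r₁ = -2, r₂ = -3 (distinct).
General solution: u(n) = A·(-2)^n + B·(-3)^n.
From u(0) = -8: A + B = -8.
From u(1) = -5: -2A - 3B = -5.
Solving: A = -29, B = 21.
So u(n) = - 29 \left(-2\right)^{n} + 21 \left(-3\right)^{n}.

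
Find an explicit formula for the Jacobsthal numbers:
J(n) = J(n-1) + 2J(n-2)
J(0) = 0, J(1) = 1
This is the Jacobsthal sequence.
Characteristic equation: x² - x - 2 = 0; roots r₁ = 2, r₂ = -1.
General: J(n) = A·r₁^n + B·r₂^n. Solving with J(0)=0, J(1)=1 gives A = \frac{1}{3}, B = - \frac{1}{3}.
So J(n) = - \frac{\left(-1\right)^{n}}{3} + \frac{2^{n}}{3}.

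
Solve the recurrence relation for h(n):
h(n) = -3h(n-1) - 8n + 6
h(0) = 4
First-order linear with linear forcing.
Homogeneous solution: h_h(n) = A·(-3)^n.
Try particular h_p(n) = pn + q. Substituting:
  pn + q = -3(p(n-1) + q) - 8n + 6.
Matching the n-coefficient: p = -3p - 8 ⇒ p = -2.
Matching constants: q = 3p - 3q + 6 ⇒ q = 0.
General: h(n) = A·(-3)^n - 2 n + 0.
Apply h(0) = 4: A + 0 = 4 ⇒ A = 4.
So h(n) = 4 \left(-3\right)^{n} - 2 n.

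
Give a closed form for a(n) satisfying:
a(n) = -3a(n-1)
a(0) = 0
This is a homogeneous first-order recurrence with ratio -3.
By induction a(n) = a(0) · (-3)^n = 0.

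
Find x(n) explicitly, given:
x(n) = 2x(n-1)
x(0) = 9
This is a homogeneous first-order recurrence with ratio 2.
By induction x(n) = x(0) · (2)^n = 9 \cdot 2^{n}.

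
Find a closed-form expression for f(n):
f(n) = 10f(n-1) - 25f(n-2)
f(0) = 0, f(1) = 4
Characteristic equation: x² - 10x + 25 = 0, which is (x - (5))².
Repeated root r = 5.
General solution: f(n) = (A + Bn)·(5)^n.
From f(0) = 0: A = 0.
From f(1) = 4: (A + B)·(5) = 4 ⇒ B = \frac{4}{5}.
So f(n) = \left(\frac{4 n}{5}\right) \cdot (5)^n.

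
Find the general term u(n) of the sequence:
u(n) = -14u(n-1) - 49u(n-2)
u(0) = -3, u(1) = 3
Characteristic equation: x² + 14x + 49 = 0, which is (x - (-7))².
Repeated root r = -7.
General solution: u(n) = (A + Bn)·(-7)^n.
From u(0) = -3: A = -3.
From u(1) = 3: (A + B)·(-7) = 3 ⇒ B = \frac{18}{7}.
So u(n) = \left(\frac{18 n}{7} - 3\right) \cdot (-7)^n.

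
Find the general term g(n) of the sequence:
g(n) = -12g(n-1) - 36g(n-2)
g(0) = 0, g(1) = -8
Characteristic equation: x² + 12x + 36 = 0, which is (x - (-6))².
Repeated root r = -6.
General solution: g(n) = (A + Bn)·(-6)^n.
From g(0) = 0: A = 0.
From g(1) = -8: (A + B)·(-6) = -8 ⇒ B = \frac{4}{3}.
So g(n) = \left(\frac{4 n}{3}\right) \cdot (-6)^n.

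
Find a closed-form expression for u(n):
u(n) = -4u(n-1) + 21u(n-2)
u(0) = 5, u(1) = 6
Characteristic equation: x² + 4x - 21 = 0, which factors as (x - (-7))(x - (3)) = 0.
Roots r₁ = -7, r₂ = 3 (distinct).
General solution: u(n) = A·(-7)^n + B·(3)^n.
From u(0) = 5: A + B = 5.
From u(1) = 6: -7A + 3B = 6.
Solving: A = \frac{9}{10}, B = \frac{41}{10}.
So u(n) = \frac{9 \left(-7\right)^{n}}{10} + \frac{41 \cdot 3^{n}}{10}.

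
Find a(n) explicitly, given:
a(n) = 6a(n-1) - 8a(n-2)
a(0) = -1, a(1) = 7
Characteristic equation: x² - 6x + 8 = 0, which factors as (x - (2))(x - (4)) = 0.
Roots r₁ = 2, r₂ = 4 (distinct).
General solution: a(n) = A·(2)^n + B·(4)^n.
From a(0) = -1: A + B = -1.
From a(1) = 7: 2A + 4B = 7.
Solving: A = - \frac{11}{2}, B = \frac{9}{2}.
So a(n) = - \frac{11 \cdot 2^{n}}{2} + \frac{9 \cdot 4^{n}}{2}.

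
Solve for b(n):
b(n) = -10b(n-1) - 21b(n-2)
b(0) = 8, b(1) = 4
Characteristic equation: x² + 10x + 21 = 0, which factors as (x - (-3))(x - (-7)) = 0.
Roots r₁ = -3, r₂ = -7 (distinct).
General solution: b(n) = A·(-3)^n + B·(-7)^n.
From b(0) = 8: A + B = 8.
From b(1) = 4: -3A - 7B = 4.
Solving: A = 15, B = -7.
So b(n) = 15 \left(-3\right)^{n} - 7 \left(-7\right)^{n}.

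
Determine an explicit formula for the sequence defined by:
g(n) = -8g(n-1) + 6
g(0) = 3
First-order linear non-homogeneous.
Homogeneous solution: g_h(n) = A·(-8)^n.
Try constant particular solution g_p = K: K = -8K + 6 ⇒ K = \frac{2}{3}.
General: g(n) = A·(-8)^n + \frac{2}{3}.
Apply g(0) = 3: A + \frac{2}{3} = 3 ⇒ A = \frac{7}{3}.
So g(n) = \frac{7 \left(-8\right)^{n}}{3} + \frac{2}{3}.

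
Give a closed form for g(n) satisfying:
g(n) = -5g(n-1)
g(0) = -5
This is a homogeneous first-order recurrence with ratio -5.
By induction g(n) = g(0) · (-5)^n = - 5 \left(-5\right)^{n}.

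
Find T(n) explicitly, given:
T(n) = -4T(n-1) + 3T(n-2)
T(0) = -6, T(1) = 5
Characteristic equation: x² + 4x - 3 = 0.
Discriminant Δ = (-4)² + 4·(3) = 28.
Roots r₁,₂ = (-4 ± √28)/2, so r₁ = -2 + \sqrt{7}, r₂ = - \sqrt{7} - 2.
General solution: T(n) = A·r₁^n + B·r₂^n.
From the initial conditions, A + B = -6 and r₁A + r₂B = 5.
Since r₁ - r₂ = √28: A = (5 - (-6)r₂)/√28 = -3 - \frac{\sqrt{7}}{2}, and B = -6 - A = -3 + \frac{\sqrt{7}}{2}.
So T(n) = \left(-3 - \frac{\sqrt{7}}{2}\right)\left(-2 + \sqrt{7}\right)^n + \left(-3 + \frac{\sqrt{7}}{2}\right)\left(- \sqrt{7} - 2\right)^n.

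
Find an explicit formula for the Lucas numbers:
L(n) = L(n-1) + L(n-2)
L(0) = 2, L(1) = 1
This is the Lucas sequence.
Characteristic equation: x² - x - 1 = 0; roots r₁ = \frac{1}{2} + \frac{\sqrt{5}}{2}, r₂ = \frac{1}{2} - \frac{\sqrt{5}}{2}.
General: L(n) = A·r₁^n + B·r₂^n. Solving with L(0)=2, L(1)=1 gives A = 1, B = 1.
So L(n) = 2^{- n} \left(\left(1 - \sqrt{5}\right)^{n} + \left(1 + \sqrt{5}\right)^{n}\right).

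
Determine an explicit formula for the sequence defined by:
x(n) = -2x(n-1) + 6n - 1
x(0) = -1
First-order linear with linear forcing.
Homogeneous solution: x_h(n) = A·(-2)^n.
Try particular x_p(n) = pn + q. Substituting:
  pn + q = -2(p(n-1) + q) + 6n - 1.
Matching the n-coefficient: p = -2p + 6 ⇒ p = 2.
Matching constants: q = 2p - 2q - 1 ⇒ q = 1.
General: x(n) = A·(-2)^n + 2 n + 1.
Apply x(0) = -1: A + 1 = -1 ⇒ A = -2.
So x(n) = - 2 \left(-2\right)^{n} + 2 n + 1.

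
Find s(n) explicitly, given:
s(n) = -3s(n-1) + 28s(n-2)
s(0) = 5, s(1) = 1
Characteristic equation: x² + 3x - 28 = 0, which factors as (x - (4))(x - (-7)) = 0.
Roots r₁ = 4, r₂ = -7 (distinct).
General solution: s(n) = A·(4)^n + B·(-7)^n.
From s(0) = 5: A + B = 5.
From s(1) = 1: 4A - 7B = 1.
Solving: A = \frac{36}{11}, B = \frac{19}{11}.
So s(n) = \frac{19 \left(-7\right)^{n}}{11} + \frac{36 \cdot 4^{n}}{11}.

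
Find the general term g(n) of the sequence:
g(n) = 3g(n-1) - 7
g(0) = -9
First-order linear non-homogeneous.
Homogeneous solution: g_h(n) = A·(3)^n.
Try constant particular solution g_p = K: K = 3K - 7 ⇒ K = \frac{7}{2}.
General: g(n) = A·(3)^n + \frac{7}{2}.
Apply g(0) = -9: A + \frac{7}{2} = -9 ⇒ A = - \frac{25}{2}.
So g(n) = \frac{7}{2} - \frac{25 \cdot 3^{n}}{2}.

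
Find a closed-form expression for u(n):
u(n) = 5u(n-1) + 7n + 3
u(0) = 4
First-order linear with linear forcing.
Homogeneous solution: u_h(n) = A·(5)^n.
Try particular u_p(n) = pn + q. Substituting:
  pn + q = 5(p(n-1) + q) + 7n + 3.
Matching the n-coefficient: p = 5p + 7 ⇒ p = - \frac{7}{4}.
Matching constants: q = -5p + 5q + 3 ⇒ q = - \frac{47}{16}.
General: u(n) = A·(5)^n - \frac{7 n}{4} - \frac{47}{16}.
Apply u(0) = 4: A - \frac{47}{16} = 4 ⇒ A = \frac{111}{16}.
So u(n) = \frac{111 \cdot 5^{n}}{16} - \frac{7 n}{4} - \frac{47}{16}.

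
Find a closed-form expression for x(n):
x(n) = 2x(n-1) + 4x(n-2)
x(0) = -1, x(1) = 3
Characteristic equation: x² - 2x - 4 = 0.
Discriminant Δ = (2)² + 4·(4) = 20.
Roots r₁,₂ = (2 ± √20)/2, so r₁ = 1 + \sqrt{5}, r₂ = 1 - \sqrt{5}.
General solution: x(n) = A·r₁^n + B·r₂^n.
From the initial conditions, A + B = -1 and r₁A + r₂B = 3.
Since r₁ - r₂ = √20: A = (3 - (-1)r₂)/√20 = - \frac{1}{2} + \frac{2 \sqrt{5}}{5}, and B = -1 - A = - \frac{2 \sqrt{5}}{5} - \frac{1}{2}.
So x(n) = \left(- \frac{1}{2} + \frac{2 \sqrt{5}}{5}\right)\left(1 + \sqrt{5}\right)^n + \left(- \frac{2 \sqrt{5}}{5} - \frac{1}{2}\right)\left(1 - \sqrt{5}\right)^n.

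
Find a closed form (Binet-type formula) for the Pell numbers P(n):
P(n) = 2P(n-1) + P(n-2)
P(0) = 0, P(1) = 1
This is the Pell sequence.
Characteristic equation: x² - 2x - 1 = 0; roots r₁ = 1 + \sqrt{2}, r₂ = 1 - \sqrt{2}.
General: P(n) = A·r₁^n + B·r₂^n. Solving with P(0)=0, P(1)=1 gives A = \frac{\sqrt{2}}{4}, B = - \frac{\sqrt{2}}{4}.
So P(n) = \frac{\sqrt{2} \left(- \left(1 - \sqrt{2}\right)^{n} + \left(1 + \sqrt{2}\right)^{n}\right)}{4}.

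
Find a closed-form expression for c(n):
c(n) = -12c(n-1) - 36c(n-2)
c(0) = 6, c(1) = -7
Characteristic equation: x² + 12x + 36 = 0, which is (x - (-6))².
Repeated root r = -6.
General solution: c(n) = (A + Bn)·(-6)^n.
From c(0) = 6: A = 6.
From c(1) = -7: (A + B)·(-6) = -7 ⇒ B = - \frac{29}{6}.
So c(n) = \left(6 - \frac{29 n}{6}\right) \cdot (-6)^n.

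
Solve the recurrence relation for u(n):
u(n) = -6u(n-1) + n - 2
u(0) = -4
First-order linear with linear forcing.
Homogeneous solution: u_h(n) = A·(-6)^n.
Try particular u_p(n) = pn + q. Substituting:
  pn + q = -6(p(n-1) + q) + n - 2.
Matching the n-coefficient: p = -6p + 1 ⇒ p = \frac{1}{7}.
Matching constants: q = 6p - 6q - 2 ⇒ q = - \frac{8}{49}.
General: u(n) = A·(-6)^n + \frac{n}{7} - \frac{8}{49}.
Apply u(0) = -4: A - \frac{8}{49} = -4 ⇒ A = - \frac{188}{49}.
So u(n) = - \frac{188 \left(-6\right)^{n}}{49} + \frac{n}{7} - \frac{8}{49}.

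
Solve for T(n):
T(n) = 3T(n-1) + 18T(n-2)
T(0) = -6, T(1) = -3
Characteristic equation: x² - 3x - 18 = 0, which factors as (x - (6))(x - (-3)) = 0.
Roots r₁ = 6, r₂ = -3 (distinct).
General solution: T(n) = A·(6)^n + B·(-3)^n.
From T(0) = -6: A + B = -6.
From T(1) = -3: 6A - 3B = -3.
Solving: A = - \frac{7}{3}, B = - \frac{11}{3}.
So T(n) = - \frac{11 \left(-3\right)^{n}}{3} - \frac{7 \cdot 6^{n}}{3}.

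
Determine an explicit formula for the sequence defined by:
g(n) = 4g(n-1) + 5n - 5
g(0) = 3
First-order linear with linear forcing.
Homogeneous solution: g_h(n) = A·(4)^n.
Try particular g_p(n) = pn + q. Substituting:
  pn + q = 4(p(n-1) + q) + 5n - 5.
Matching the n-coefficient: p = 4p + 5 ⇒ p = - \frac{5}{3}.
Matching constants: q = -4p + 4q - 5 ⇒ q = - \frac{5}{9}.
General: g(n) = A·(4)^n - \frac{5 n}{3} - \frac{5}{9}.
Apply g(0) = 3: A - \frac{5}{9} = 3 ⇒ A = \frac{32}{9}.
So g(n) = \frac{32 \cdot 4^{n}}{9} - \frac{5 n}{3} - \frac{5}{9}.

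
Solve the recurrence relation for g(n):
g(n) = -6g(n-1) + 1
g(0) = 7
First-order linear non-homogeneous.
Homogeneous solution: g_h(n) = A·(-6)^n.
Try constant particular solution g_p = K: K = -6K + 1 ⇒ K = \frac{1}{7}.
General: g(n) = A·(-6)^n + \frac{1}{7}.
Apply g(0) = 7: A + \frac{1}{7} = 7 ⇒ A = \frac{48}{7}.
So g(n) = \frac{48 \left(-6\right)^{n}}{7} + \frac{1}{7}.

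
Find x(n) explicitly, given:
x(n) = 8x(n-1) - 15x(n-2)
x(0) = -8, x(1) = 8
Characteristic equation: x² - 8x + 15 = 0, which factors as (x - (5))(x - (3)) = 0.
Roots r₁ = 5, r₂ = 3 (distinct).
General solution: x(n) = A·(5)^n + B·(3)^n.
From x(0) = -8: A + B = -8.
From x(1) = 8: 5A + 3B = 8.
Solving: A = 16, B = -24.
So x(n) = - 24 \cdot 3^{n} + 16 \cdot 5^{n}.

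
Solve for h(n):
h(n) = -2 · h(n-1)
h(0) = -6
Pure geometric recurrence with ratio -2.
By induction h(n) = h(0) · (-2)^n = - 6 \left(-2\right)^{n}.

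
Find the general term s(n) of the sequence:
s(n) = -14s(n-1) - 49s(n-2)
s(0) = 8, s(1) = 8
Characteristic equation: x² + 14x + 49 = 0, which is (x - (-7))².
Repeated root r = -7.
General solution: s(n) = (A + Bn)·(-7)^n.
From s(0) = 8: A = 8.
From s(1) = 8: (A + B)·(-7) = 8 ⇒ B = - \frac{64}{7}.
So s(n) = \left(8 - \frac{64 n}{7}\right) \cdot (-7)^n.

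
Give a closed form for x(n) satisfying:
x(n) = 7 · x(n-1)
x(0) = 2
Pure geometric recurrence with ratio 7.
By induction x(n) = x(0) · (7)^n = 2 \cdot 7^{n}.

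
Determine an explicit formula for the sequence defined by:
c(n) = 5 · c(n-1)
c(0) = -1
Pure geometric recurrence with ratio 5.
By induction c(n) = c(0) · (5)^n = - 5^{n}.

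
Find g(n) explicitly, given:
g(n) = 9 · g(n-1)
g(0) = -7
Pure geometric recurrence with ratio 9.
By induction g(n) = g(0) · (9)^n = - 7 \cdot 9^{n}.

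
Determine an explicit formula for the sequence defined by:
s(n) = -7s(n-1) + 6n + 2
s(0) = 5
First-order linear with linear forcing.
Homogeneous solution: s_h(n) = A·(-7)^n.
Try particular s_p(n) = pn + q. Substituting:
  pn + q = -7(p(n-1) + q) + 6n + 2.
Matching the n-coefficient: p = -7p + 6 ⇒ p = \frac{3}{4}.
Matching constants: q = 7p - 7q + 2 ⇒ q = \frac{29}{32}.
General: s(n) = A·(-7)^n + \frac{3 n}{4} + \frac{29}{32}.
Apply s(0) = 5: A + \frac{29}{32} = 5 ⇒ A = \frac{131}{32}.
So s(n) = \frac{131 \left(-7\right)^{n}}{32} + \frac{3 n}{4} + \frac{29}{32}.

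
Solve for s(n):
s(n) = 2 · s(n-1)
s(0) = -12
Pure geometric recurrence with ratio 2.
By induction s(n) = s(0) · (2)^n = - 12 \cdot 2^{n}.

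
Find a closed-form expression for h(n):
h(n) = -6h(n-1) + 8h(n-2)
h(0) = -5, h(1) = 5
Characteristic equation: x² + 6x - 8 = 0.
Discriminant Δ = (-6)² + 4·(8) = 68.
Roots r₁,₂ = (-6 ± √68)/2, so r₁ = -3 + \sqrt{17}, r₂ = - \sqrt{17} - 3.
General solution: h(n) = A·r₁^n + B·r₂^n.
From the initial conditions, A + B = -5 and r₁A + r₂B = 5.
Since r₁ - r₂ = √68: A = (5 - (-5)r₂)/√68 = - \frac{5}{2} - \frac{5 \sqrt{17}}{17}, and B = -5 - A = - \frac{5}{2} + \frac{5 \sqrt{17}}{17}.
So h(n) = \left(- \frac{5}{2} - \frac{5 \sqrt{17}}{17}\right)\left(-3 + \sqrt{17}\right)^n + \left(- \frac{5}{2} + \frac{5 \sqrt{17}}{17}\right)\left(- \sqrt{17} - 3\right)^n.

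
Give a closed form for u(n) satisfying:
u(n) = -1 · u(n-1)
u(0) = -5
Pure geometric recurrence with ratio -1.
By induction u(n) = u(0) · (-1)^n = - 5 \left(-1\right)^{n}.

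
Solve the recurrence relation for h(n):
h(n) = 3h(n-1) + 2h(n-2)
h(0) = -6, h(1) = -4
Characteristic equation: x² - 3x - 2 = 0.
Discriminant Δ = (3)² + 4·(2) = 17.
Roots r₁,₂ = (3 ± √17)/2, so r₁ = \frac{3}{2} + \frac{\sqrt{17}}{2}, r₂ = \frac{3}{2} - \frac{\sqrt{17}}{2}.
General solution: h(n) = A·r₁^n + B·r₂^n.
From the initial conditions, A + B = -6 and r₁A + r₂B = -4.
Since r₁ - r₂ = √17: A = (-4 - (-6)r₂)/√17 = -3 + \frac{5 \sqrt{17}}{17}, and B = -6 - A = -3 - \frac{5 \sqrt{17}}{17}.
So h(n) = \left(-3 + \frac{5 \sqrt{17}}{17}\right)\left(\frac{3}{2} + \frac{\sqrt{17}}{2}\right)^n + \left(-3 - \frac{5 \sqrt{17}}{17}\right)\left(\frac{3}{2} - \frac{\sqrt{17}}{2}\right)^n.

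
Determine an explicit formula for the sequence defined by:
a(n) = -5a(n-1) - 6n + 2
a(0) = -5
First-order linear with linear forcing.
Homogeneous solution: a_h(n) = A·(-5)^n.
Try particular a_p(n) = pn + q. Substituting:
  pn + q = -5(p(n-1) + q) - 6n + 2.
Matching the n-coefficient: p = -5p - 6 ⇒ p = -1.
Matching constants: q = 5p - 5q + 2 ⇒ q = - \frac{1}{2}.
General: a(n) = A·(-5)^n - n - \frac{1}{2}.
Apply a(0) = -5: A - \frac{1}{2} = -5 ⇒ A = - \frac{9}{2}.
So a(n) = - \frac{9 \left(-5\right)^{n}}{2} - n - \frac{1}{2}.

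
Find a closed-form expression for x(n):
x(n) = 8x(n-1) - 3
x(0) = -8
First-order linear non-homogeneous.
Homogeneous solution: x_h(n) = A·(8)^n.
Try constant particular solution x_p = K: K = 8K - 3 ⇒ K = \frac{3}{7}.
General: x(n) = A·(8)^n + \frac{3}{7}.
Apply x(0) = -8: A + \frac{3}{7} = -8 ⇒ A = - \frac{59}{7}.
So x(n) = \frac{3}{7} - \frac{59 \cdot 8^{n}}{7}.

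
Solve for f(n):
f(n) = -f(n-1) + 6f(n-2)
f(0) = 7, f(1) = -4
Characteristic equation: x² + x - 6 = 0, which factors as (x - (-3))(x - (2)) = 0.
Roots r₁ = -3, r₂ = 2 (distinct).
General solution: f(n) = A·(-3)^n + B·(2)^n.
From f(0) = 7: A + B = 7.
From f(1) = -4: -3A + 2B = -4.
Solving: A = \frac{18}{5}, B = \frac{17}{5}.
So f(n) = \frac{18 \left(-3\right)^{n}}{5} + \frac{17 \cdot 2^{n}}{5}.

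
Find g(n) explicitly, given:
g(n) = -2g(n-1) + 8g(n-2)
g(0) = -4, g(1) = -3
Characteristic equation: x² + 2x - 8 = 0, which factors as (x - (-4))(x - (2)) = 0.
Roots r₁ = -4, r₂ = 2 (distinct).
General solution: g(n) = A·(-4)^n + B·(2)^n.
From g(0) = -4: A + B = -4.
From g(1) = -3: -4A + 2B = -3.
Solving: A = - \frac{5}{6}, B = - \frac{19}{6}.
So g(n) = - \frac{5 \left(-4\right)^{n}}{6} - \frac{19 \cdot 2^{n}}{6}.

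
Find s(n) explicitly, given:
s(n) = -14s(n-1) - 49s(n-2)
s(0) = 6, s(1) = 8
Characteristic equation: x² + 14x + 49 = 0, which is (x - (-7))².
Repeated root r = -7.
General solution: s(n) = (A + Bn)·(-7)^n.
From s(0) = 6: A = 6.
From s(1) = 8: (A + B)·(-7) = 8 ⇒ B = - \frac{50}{7}.
So s(n) = \left(6 - \frac{50 n}{7}\right) \cdot (-7)^n.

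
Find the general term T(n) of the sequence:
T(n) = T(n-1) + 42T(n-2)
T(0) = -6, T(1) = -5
Characteristic equation: x² - x - 42 = 0, which factors as (x - (-6))(x - (7)) = 0.
Roots r₁ = -6, r₂ = 7 (distinct).
General solution: T(n) = A·(-6)^n + B·(7)^n.
From T(0) = -6: A + B = -6.
From T(1) = -5: -6A + 7B = -5.
Solving: A = - \frac{37}{13}, B = - \frac{41}{13}.
So T(n) = - \frac{37 \left(-6\right)^{n}}{13} - \frac{41 \cdot 7^{n}}{13}.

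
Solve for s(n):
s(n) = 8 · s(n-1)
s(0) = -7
Pure geometric recurrence with ratio 8.
By induction s(n) = s(0) · (8)^n = - 7 \cdot 8^{n}.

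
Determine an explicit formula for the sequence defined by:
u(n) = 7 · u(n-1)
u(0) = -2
Pure geometric recurrence with ratio 7.
By induction u(n) = u(0) · (7)^n = - 2 \cdot 7^{n}.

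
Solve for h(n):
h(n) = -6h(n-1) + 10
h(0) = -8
First-order linear non-homogeneous.
Homogeneous solution: h_h(n) = A·(-6)^n.
Try constant particular solution h_p = K: K = -6K + 10 ⇒ K = \frac{10}{7}.
General: h(n) = A·(-6)^n + \frac{10}{7}.
Apply h(0) = -8: A + \frac{10}{7} = -8 ⇒ A = - \frac{66}{7}.
So h(n) = \frac{10}{7} - \frac{66 \left(-6\right)^{n}}{7}.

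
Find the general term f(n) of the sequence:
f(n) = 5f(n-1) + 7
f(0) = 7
First-order linear non-homogeneous.
Homogeneous solution: f_h(n) = A·(5)^n.
Try constant particular solution f_p = K: K = 5K + 7 ⇒ K = - \frac{7}{4}.
General: f(n) = A·(5)^n - \frac{7}{4}.
Apply f(0) = 7: A - \frac{7}{4} = 7 ⇒ A = \frac{35}{4}.
So f(n) = \frac{35 \cdot 5^{n}}{4} - \frac{7}{4}.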